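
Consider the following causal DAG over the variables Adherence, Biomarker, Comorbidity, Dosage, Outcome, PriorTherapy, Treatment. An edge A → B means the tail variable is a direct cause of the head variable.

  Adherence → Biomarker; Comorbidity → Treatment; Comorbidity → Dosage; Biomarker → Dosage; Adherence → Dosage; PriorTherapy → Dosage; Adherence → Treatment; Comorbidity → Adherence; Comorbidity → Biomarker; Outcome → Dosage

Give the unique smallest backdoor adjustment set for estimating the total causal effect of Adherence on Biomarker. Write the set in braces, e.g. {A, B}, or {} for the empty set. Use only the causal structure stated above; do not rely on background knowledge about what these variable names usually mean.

{Comorbidity}

Variables eligible for adjustment (non-descendants of Adherence, excluding Adherence and Biomarker): {Comorbidity, Outcome, PriorTherapy}.
Backdoor paths from Adherence to Biomarker:
  P1: Adherence <- Comorbidity -> Biomarker
  P2: Adherence <- Comorbidity -> Dosage <- Biomarker
The empty set is not sufficient: P1 (Adherence <- Comorbidity -> Biomarker) has no collider blocking it and no conditioned non-collider, so it is open.
Try {Comorbidity}:
  P1: blocked at fork node Comorbidity ∈ conditioning set.
  P2: blocked at fork node Comorbidity ∈ conditioning set.
{Comorbidity} contains no descendant of Adherence and blocks every backdoor path.
No other singleton works — e.g. {PriorTherapy} leaves P1 open — so {Comorbidity} is the unique smallest valid adjustment set.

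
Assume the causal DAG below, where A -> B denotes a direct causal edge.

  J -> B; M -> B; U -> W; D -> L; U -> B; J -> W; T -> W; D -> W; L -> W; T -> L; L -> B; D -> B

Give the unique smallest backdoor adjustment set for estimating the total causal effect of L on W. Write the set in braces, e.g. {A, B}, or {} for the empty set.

{D, T}

Variables eligible for adjustment (non-descendants of L, excluding L and W): {D, J, M, T, U}.
Backdoor paths from L to W:
  P1: L <- T -> W
  P2: L <- D -> W
  P3: L <- D -> B <- U -> W
  P4: L <- D -> B <- J -> W
The empty set is not sufficient: P1 (L <- T -> W) has no collider blocking it and no conditioned non-collider, so it is open.
Try {D, T}:
  P1: blocked at fork node T ∈ conditioning set.
  P2: blocked at fork node D ∈ conditioning set.
  P3: blocked at fork node D ∈ conditioning set.
  P4: blocked at fork node D ∈ conditioning set.
{D, T} contains no descendant of L and blocks every backdoor path.
Every element of {D, T} is needed (dropping D leaves P2 open; dropping T leaves P1 open), so no proper subset is valid.
Among all size-2 subsets of the eligible variables, only {D, T} blocks every backdoor path, so it is the unique smallest valid adjustment set.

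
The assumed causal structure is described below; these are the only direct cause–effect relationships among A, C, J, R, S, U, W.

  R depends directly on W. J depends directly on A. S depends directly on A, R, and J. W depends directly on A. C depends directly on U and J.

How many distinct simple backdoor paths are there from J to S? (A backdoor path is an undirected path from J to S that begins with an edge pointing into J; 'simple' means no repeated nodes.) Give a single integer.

A backdoor path from J to S is any simple undirected path whose first edge points into J (i.e. leaves J via a parent).
Parents of J: {A}.
Enumerating:
  P1: J <- A -> W -> R -> S
  P2: J <- A -> S
That exhausts the simple backdoor paths. Count: 2.

2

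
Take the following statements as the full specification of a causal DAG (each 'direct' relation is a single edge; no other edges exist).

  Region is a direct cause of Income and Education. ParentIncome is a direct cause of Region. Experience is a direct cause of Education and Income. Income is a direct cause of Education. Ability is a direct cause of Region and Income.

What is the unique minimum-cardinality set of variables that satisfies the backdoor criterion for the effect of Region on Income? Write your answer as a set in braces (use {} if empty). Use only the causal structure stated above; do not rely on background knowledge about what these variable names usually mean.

Variables eligible for adjustment (non-descendants of Region, excluding Region and Income): {Ability, Experience, ParentIncome}.
Backdoor paths from Region to Income:
  P1: Region <- Ability -> Income
The empty set is not sufficient: P1 (Region <- Ability -> Income) has no collider blocking it and no conditioned non-collider, so it is open.
Try {Ability}:
  P1: blocked at fork node Ability ∈ conditioning set.
{Ability} contains no descendant of Region and blocks every backdoor path.
No other singleton works — e.g. {ParentIncome} leaves P1 open — so {Ability} is the unique smallest valid adjustment set.

{Ability}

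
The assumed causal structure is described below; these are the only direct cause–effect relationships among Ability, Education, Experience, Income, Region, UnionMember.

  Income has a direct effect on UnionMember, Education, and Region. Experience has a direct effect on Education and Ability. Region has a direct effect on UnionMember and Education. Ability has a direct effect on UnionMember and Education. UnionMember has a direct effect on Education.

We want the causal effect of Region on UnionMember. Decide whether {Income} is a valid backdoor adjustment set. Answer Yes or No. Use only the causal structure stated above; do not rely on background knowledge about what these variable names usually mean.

Yes

Backdoor paths from Region to UnionMember (paths whose first edge points into Region):
  P1: Region <- Income -> UnionMember
  P2: Region <- Income -> Education <- Experience -> Ability -> UnionMember
  P3: Region <- Income -> Education <- Ability -> UnionMember
  P4: Region <- Income -> Education <- UnionMember
Condition 1 (no descendant of Region in the set): holds — descendants of Region are {Education, UnionMember}; none are in {Income}.
Condition 2 (every backdoor path blocked by {Income}):
  P1: blocked at fork node Income ∈ conditioning set.
  P2: blocked at fork node Income ∈ conditioning set.
  P3: blocked at fork node Income ∈ conditioning set.
  P4: blocked at fork node Income ∈ conditioning set.
{Income} satisfies the backdoor criterion.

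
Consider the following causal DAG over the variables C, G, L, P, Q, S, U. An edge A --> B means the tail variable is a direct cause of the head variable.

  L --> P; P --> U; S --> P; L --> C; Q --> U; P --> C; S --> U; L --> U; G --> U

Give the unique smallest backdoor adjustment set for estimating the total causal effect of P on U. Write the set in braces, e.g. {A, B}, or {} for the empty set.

{L, S}

Variables eligible for adjustment (non-descendants of P, excluding P and U): {G, L, Q, S}.
Backdoor paths from P to U:
  P1: P <- L -> U
  P2: P <- S -> U
The empty set is not sufficient: P1 (P <- L -> U) has no collider blocking it and no conditioned non-collider, so it is open.
Try {L, S}:
  P1: blocked at fork node L ∈ conditioning set.
  P2: blocked at fork node S ∈ conditioning set.
{L, S} contains no descendant of P and blocks every backdoor path.
Every element of {L, S} is needed (dropping L leaves P1 open; dropping S leaves P2 open), so no proper subset is valid.
Among all size-2 subsets of the eligible variables, only {L, S} blocks every backdoor path, so it is the unique smallest valid adjustment set.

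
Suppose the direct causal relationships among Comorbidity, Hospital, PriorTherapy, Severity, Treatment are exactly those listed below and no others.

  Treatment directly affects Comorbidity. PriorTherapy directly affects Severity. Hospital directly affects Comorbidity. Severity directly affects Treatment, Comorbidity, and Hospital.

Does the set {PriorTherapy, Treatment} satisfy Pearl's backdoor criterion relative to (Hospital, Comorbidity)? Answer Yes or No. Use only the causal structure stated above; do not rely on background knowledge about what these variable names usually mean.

No

Backdoor paths from Hospital to Comorbidity (paths whose first edge points into Hospital):
  P1: Hospital <- Severity -> Treatment -> Comorbidity
  P2: Hospital <- Severity -> Comorbidity
Condition 1 (no descendant of Hospital in the set): holds — descendants of Hospital are {Comorbidity}; none are in {PriorTherapy, Treatment}.
Condition 2 (every backdoor path blocked by {PriorTherapy, Treatment}):
  P1: blocked at chain node Treatment ∈ conditioning set.
  P2: open — no interior node is in the conditioning set.
{PriorTherapy, Treatment} does not satisfy the backdoor criterion.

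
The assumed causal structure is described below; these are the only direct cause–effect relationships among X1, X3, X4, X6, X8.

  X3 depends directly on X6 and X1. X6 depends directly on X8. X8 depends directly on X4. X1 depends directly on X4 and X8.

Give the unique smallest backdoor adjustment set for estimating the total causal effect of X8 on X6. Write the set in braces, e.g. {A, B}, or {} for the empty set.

{}

Variables eligible for adjustment (non-descendants of X8, excluding X8 and X6): {X4}.
Backdoor paths from X8 to X6:
  P1: X8 <- X4 -> X1 -> X3 <- X6
Each backdoor path contains an unconditioned collider, so every path is already blocked with the empty conditioning set:
  P1: blocked at collider X3 (neither it nor any descendant is in the conditioning set).
The empty set is therefore the unique smallest valid set.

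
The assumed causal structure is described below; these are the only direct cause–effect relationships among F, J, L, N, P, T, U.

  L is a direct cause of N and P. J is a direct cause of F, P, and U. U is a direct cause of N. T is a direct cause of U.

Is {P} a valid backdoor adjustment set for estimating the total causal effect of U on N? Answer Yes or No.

Backdoor paths from U to N (paths whose first edge points into U):
  P1: U <- J -> P <- L -> N
Condition 1 (no descendant of U in the set): holds — descendants of U are {N}; none are in {P}.
Condition 2 (every backdoor path blocked by {P}):
  P1: open — collider(s) P are conditioned on (or have a conditioned descendant) and no non-collider on the path is in the set.
{P} does not satisfy the backdoor criterion.

No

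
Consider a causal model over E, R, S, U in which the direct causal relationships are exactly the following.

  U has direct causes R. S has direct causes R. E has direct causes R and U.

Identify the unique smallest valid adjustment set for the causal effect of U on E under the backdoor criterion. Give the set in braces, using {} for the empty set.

{R}

Variables eligible for adjustment (non-descendants of U, excluding U and E): {R, S}.
Backdoor paths from U to E:
  P1: U <- R -> E
The empty set is not sufficient: P1 (U <- R -> E) has no collider blocking it and no conditioned non-collider, so it is open.
Try {R}:
  P1: blocked at fork node R ∈ conditioning set.
{R} contains no descendant of U and blocks every backdoor path.
No other singleton works — e.g. {S} leaves P1 open — so {R} is the unique smallest valid adjustment set.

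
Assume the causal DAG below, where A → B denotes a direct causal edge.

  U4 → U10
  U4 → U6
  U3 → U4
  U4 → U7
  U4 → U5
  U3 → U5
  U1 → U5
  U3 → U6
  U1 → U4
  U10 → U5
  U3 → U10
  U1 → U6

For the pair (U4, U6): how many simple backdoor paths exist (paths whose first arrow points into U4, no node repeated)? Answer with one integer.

A backdoor path from U4 to U6 is any simple undirected path whose first edge points into U4 (i.e. leaves U4 via a parent).
Parents of U4: {U1, U3}.
Enumerating:
  P1: U4 <- U3 -> U10 -> U5 <- U1 -> U6
  P2: U4 <- U3 -> U5 <- U1 -> U6
  P3: U4 <- U3 -> U6
  P4: U4 <- U1 -> U5 <- U3 -> U6
  P5: U4 <- U1 -> U5 <- U10 <- U3 -> U6
  P6: U4 <- U1 -> U6
That exhausts the simple backdoor paths. Count: 6.

6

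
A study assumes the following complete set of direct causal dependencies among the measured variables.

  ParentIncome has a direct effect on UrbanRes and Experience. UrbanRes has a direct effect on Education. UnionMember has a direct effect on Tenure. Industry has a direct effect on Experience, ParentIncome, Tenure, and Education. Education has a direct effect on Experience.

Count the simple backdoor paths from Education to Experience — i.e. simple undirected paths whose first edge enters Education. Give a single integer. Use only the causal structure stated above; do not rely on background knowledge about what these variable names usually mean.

4

A backdoor path from Education to Experience is any simple undirected path whose first edge points into Education (i.e. leaves Education via a parent).
Parents of Education: {Industry, UrbanRes}.
Enumerating:
  P1: Education <- Industry -> ParentIncome -> Experience
  P2: Education <- Industry -> Experience
  P3: Education <- UrbanRes <- ParentIncome <- Industry -> Experience
  P4: Education <- UrbanRes <- ParentIncome -> Experience
That exhausts the simple backdoor paths. Count: 4.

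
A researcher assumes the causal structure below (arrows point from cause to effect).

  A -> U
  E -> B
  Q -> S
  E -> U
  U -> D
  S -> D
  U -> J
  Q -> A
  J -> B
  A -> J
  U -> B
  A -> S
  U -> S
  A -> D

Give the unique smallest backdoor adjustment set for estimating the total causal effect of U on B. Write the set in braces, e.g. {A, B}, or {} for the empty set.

Variables eligible for adjustment (non-descendants of U, excluding U and B): {A, E, Q}.
Backdoor paths from U to B:
  P1: U <- E -> B
  P2: U <- A -> J -> B
The empty set is not sufficient: P1 (U <- E -> B) has no collider blocking it and no conditioned non-collider, so it is open.
Try {A, E}:
  P1: blocked at fork node E ∈ conditioning set.
  P2: blocked at fork node A ∈ conditioning set.
{A, E} contains no descendant of U and blocks every backdoor path.
Every element of {A, E} is needed (dropping A leaves P2 open; dropping E leaves P1 open), so no proper subset is valid.
Among all size-2 subsets of the eligible variables, only {A, E} blocks every backdoor path, so it is the unique smallest valid adjustment set.

{A, E}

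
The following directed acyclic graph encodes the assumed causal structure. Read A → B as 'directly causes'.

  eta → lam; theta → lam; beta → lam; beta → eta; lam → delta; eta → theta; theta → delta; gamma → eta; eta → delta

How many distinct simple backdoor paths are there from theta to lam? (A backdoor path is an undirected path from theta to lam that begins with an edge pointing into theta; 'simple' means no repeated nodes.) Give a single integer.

A backdoor path from theta to lam is any simple undirected path whose first edge points into theta (i.e. leaves theta via a parent).
Parents of theta: {eta}.
Enumerating:
  P1: theta <- eta <- beta -> lam
  P2: theta <- eta -> lam
  P3: theta <- eta -> delta <- lam
That exhausts the simple backdoor paths. Count: 3.

3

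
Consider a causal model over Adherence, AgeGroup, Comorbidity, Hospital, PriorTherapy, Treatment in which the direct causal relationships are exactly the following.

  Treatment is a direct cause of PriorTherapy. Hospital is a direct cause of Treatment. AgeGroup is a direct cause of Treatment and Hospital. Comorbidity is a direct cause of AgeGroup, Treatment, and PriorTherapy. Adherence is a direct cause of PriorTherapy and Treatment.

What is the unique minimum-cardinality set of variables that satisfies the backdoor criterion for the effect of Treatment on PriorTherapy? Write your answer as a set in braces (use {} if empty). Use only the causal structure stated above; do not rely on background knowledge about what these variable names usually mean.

{Adherence, Comorbidity}

Variables eligible for adjustment (non-descendants of Treatment, excluding Treatment and PriorTherapy): {Adherence, AgeGroup, Comorbidity, Hospital}.
Backdoor paths from Treatment to PriorTherapy:
  P1: Treatment <- Comorbidity -> PriorTherapy
  P2: Treatment <- Adherence -> PriorTherapy
  P3: Treatment <- AgeGroup <- Comorbidity -> PriorTherapy
  P4: Treatment <- Hospital <- AgeGroup <- Comorbidity -> PriorTherapy
The empty set is not sufficient: P1 (Treatment <- Comorbidity -> PriorTherapy) has no collider blocking it and no conditioned non-collider, so it is open.
Try {Adherence, Comorbidity}:
  P1: blocked at fork node Comorbidity ∈ conditioning set.
  P2: blocked at fork node Adherence ∈ conditioning set.
  P3: blocked at fork node Comorbidity ∈ conditioning set.
  P4: blocked at fork node Comorbidity ∈ conditioning set.
{Adherence, Comorbidity} contains no descendant of Treatment and blocks every backdoor path.
Every element of {Adherence, Comorbidity} is needed (dropping Adherence leaves P2 open; dropping Comorbidity leaves P1 open), so no proper subset is valid.
Among all size-2 subsets of the eligible variables, only {Adherence, Comorbidity} blocks every backdoor path, so it is the unique smallest valid adjustment set.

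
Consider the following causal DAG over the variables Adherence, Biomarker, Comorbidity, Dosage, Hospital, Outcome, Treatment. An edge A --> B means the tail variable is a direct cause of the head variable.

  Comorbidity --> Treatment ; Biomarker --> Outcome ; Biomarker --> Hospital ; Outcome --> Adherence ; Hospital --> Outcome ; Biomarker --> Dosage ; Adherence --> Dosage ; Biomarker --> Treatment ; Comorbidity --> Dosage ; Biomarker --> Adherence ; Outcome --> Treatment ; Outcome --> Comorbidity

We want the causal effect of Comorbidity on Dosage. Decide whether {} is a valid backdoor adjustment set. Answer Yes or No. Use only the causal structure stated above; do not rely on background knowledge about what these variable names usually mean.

No

Backdoor paths from Comorbidity to Dosage (paths whose first edge points into Comorbidity):
  P1: Comorbidity <- Outcome <- Biomarker -> Adherence -> Dosage
  P2: Comorbidity <- Outcome <- Biomarker -> Dosage
  P3: Comorbidity <- Outcome <- Hospital <- Biomarker -> Adherence -> Dosage
  P4: Comorbidity <- Outcome <- Hospital <- Biomarker -> Dosage
  P5: Comorbidity <- Outcome -> Adherence <- Biomarker -> Dosage
  P6: Comorbidity <- Outcome -> Adherence -> Dosage
  P7: Comorbidity <- Outcome -> Treatment <- Biomarker -> Adherence -> Dosage
  P8: Comorbidity <- Outcome -> Treatment <- Biomarker -> Dosage
Condition 1 (no descendant of Comorbidity in the set): holds — descendants of Comorbidity are {Dosage, Treatment}; none are in {}.
Condition 2 (every backdoor path blocked by {}):
  P1: open — no interior node is in the conditioning set.
  P2: open — no interior node is in the conditioning set.
  P3: open — no interior node is in the conditioning set.
  P4: open — no interior node is in the conditioning set.
  P5: blocked at collider Adherence (neither it nor any descendant is in the conditioning set).
  P6: open — no interior node is in the conditioning set.
  P7: blocked at collider Treatment (neither it nor any descendant is in the conditioning set).
  P8: blocked at collider Treatment (neither it nor any descendant is in the conditioning set).
{} does not satisfy the backdoor criterion.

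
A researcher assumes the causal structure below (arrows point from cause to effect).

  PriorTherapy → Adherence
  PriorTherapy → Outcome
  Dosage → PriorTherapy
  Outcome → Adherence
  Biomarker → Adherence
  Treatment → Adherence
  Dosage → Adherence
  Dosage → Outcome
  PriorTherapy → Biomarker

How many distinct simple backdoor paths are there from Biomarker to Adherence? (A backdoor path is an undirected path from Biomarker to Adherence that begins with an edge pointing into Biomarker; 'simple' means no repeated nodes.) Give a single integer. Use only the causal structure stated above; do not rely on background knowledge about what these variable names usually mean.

5

A backdoor path from Biomarker to Adherence is any simple undirected path whose first edge points into Biomarker (i.e. leaves Biomarker via a parent).
Parents of Biomarker: {PriorTherapy}.
Enumerating:
  P1: Biomarker <- PriorTherapy <- Dosage -> Outcome -> Adherence
  P2: Biomarker <- PriorTherapy <- Dosage -> Adherence
  P3: Biomarker <- PriorTherapy -> Outcome <- Dosage -> Adherence
  P4: Biomarker <- PriorTherapy -> Outcome -> Adherence
  P5: Biomarker <- PriorTherapy -> Adherence
That exhausts the simple backdoor paths. Count: 5.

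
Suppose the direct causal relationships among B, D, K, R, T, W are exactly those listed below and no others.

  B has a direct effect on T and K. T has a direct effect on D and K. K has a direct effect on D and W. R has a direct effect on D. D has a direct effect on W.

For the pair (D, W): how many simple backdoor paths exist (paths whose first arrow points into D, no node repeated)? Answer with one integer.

3

A backdoor path from D to W is any simple undirected path whose first edge points into D (i.e. leaves D via a parent).
Parents of D: {K, R, T}.
Enumerating:
  P1: D <- T <- B -> K -> W
  P2: D <- T -> K -> W
  P3: D <- K -> W
That exhausts the simple backdoor paths. Count: 3.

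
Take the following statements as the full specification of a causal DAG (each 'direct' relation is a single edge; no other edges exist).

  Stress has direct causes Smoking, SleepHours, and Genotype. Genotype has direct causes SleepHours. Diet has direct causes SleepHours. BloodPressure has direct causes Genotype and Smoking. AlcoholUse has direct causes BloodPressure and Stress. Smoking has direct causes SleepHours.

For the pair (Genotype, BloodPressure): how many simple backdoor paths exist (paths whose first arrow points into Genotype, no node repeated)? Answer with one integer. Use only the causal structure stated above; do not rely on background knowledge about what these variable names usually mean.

A backdoor path from Genotype to BloodPressure is any simple undirected path whose first edge points into Genotype (i.e. leaves Genotype via a parent).
Parents of Genotype: {SleepHours}.
Enumerating:
  P1: Genotype <- SleepHours -> Smoking -> BloodPressure
  P2: Genotype <- SleepHours -> Smoking -> Stress -> AlcoholUse <- BloodPressure
  P3: Genotype <- SleepHours -> Stress <- Smoking -> BloodPressure
  P4: Genotype <- SleepHours -> Stress -> AlcoholUse <- BloodPressure
That exhausts the simple backdoor paths. Count: 4.

4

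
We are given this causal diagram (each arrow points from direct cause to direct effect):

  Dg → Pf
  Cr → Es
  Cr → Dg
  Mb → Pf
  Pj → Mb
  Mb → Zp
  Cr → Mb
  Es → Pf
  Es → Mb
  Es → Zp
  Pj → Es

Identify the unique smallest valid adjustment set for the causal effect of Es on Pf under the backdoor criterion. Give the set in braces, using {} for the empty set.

{Cr, Pj}

Variables eligible for adjustment (non-descendants of Es, excluding Es and Pf): {Cr, Dg, Pj}.
Backdoor paths from Es to Pf:
  P1: Es <- Cr -> Dg -> Pf
  P2: Es <- Cr -> Mb -> Pf
  P3: Es <- Pj -> Mb <- Cr -> Dg -> Pf
  P4: Es <- Pj -> Mb -> Pf
The empty set is not sufficient: P1 (Es <- Cr -> Dg -> Pf) has no collider blocking it and no conditioned non-collider, so it is open.
Try {Cr, Pj}:
  P1: blocked at fork node Cr ∈ conditioning set.
  P2: blocked at fork node Cr ∈ conditioning set.
  P3: blocked at fork node Pj ∈ conditioning set.
  P4: blocked at fork node Pj ∈ conditioning set.
{Cr, Pj} contains no descendant of Es and blocks every backdoor path.
Every element of {Cr, Pj} is needed (dropping Cr leaves P1 open; dropping Pj leaves P4 open), so no proper subset is valid.
Among all size-2 subsets of the eligible variables, only {Cr, Pj} blocks every backdoor path, so it is the unique smallest valid adjustment set.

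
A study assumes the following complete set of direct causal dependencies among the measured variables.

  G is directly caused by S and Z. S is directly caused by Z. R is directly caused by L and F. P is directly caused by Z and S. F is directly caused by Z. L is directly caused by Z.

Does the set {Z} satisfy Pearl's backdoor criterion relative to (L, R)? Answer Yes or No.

Backdoor paths from L to R (paths whose first edge points into L):
  P1: L <- Z -> F -> R
Condition 1 (no descendant of L in the set): holds — descendants of L are {R}; none are in {Z}.
Condition 2 (every backdoor path blocked by {Z}):
  P1: blocked at fork node Z ∈ conditioning set.
{Z} satisfies the backdoor criterion.

Yes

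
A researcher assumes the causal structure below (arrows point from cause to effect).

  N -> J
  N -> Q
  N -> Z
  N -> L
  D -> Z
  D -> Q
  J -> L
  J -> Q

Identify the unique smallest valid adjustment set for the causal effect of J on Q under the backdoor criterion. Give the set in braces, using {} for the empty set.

Variables eligible for adjustment (non-descendants of J, excluding J and Q): {D, N, Z}.
Backdoor paths from J to Q:
  P1: J <- N -> Z <- D -> Q
  P2: J <- N -> Q
The empty set is not sufficient: P2 (J <- N -> Q) has no collider blocking it and no conditioned non-collider, so it is open.
Try {N}:
  P1: blocked at fork node N ∈ conditioning set.
  P2: blocked at fork node N ∈ conditioning set.
{N} contains no descendant of J and blocks every backdoor path.
No other singleton works — e.g. {D} leaves P2 open — so {N} is the unique smallest valid adjustment set.

{N}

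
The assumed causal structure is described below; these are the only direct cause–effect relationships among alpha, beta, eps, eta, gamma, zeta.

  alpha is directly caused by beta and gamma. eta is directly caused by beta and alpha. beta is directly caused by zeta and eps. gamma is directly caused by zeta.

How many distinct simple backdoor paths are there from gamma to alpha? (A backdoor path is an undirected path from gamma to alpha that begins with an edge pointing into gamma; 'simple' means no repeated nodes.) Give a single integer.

A backdoor path from gamma to alpha is any simple undirected path whose first edge points into gamma (i.e. leaves gamma via a parent).
Parents of gamma: {zeta}.
Enumerating:
  P1: gamma <- zeta -> beta -> alpha
  P2: gamma <- zeta -> beta -> eta <- alpha
That exhausts the simple backdoor paths. Count: 2.

2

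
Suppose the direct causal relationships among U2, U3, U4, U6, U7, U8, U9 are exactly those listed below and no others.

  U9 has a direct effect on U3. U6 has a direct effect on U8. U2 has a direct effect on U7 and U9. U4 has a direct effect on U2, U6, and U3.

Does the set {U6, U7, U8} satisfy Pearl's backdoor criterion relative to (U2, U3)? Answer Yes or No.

No

Backdoor paths from U2 to U3 (paths whose first edge points into U2):
  P1: U2 <- U4 -> U3
Condition 1 (no descendant of U2 in the set): FAILS — U7 is a descendant of U2.
Condition 2 (every backdoor path blocked by {U6, U7, U8}):
  P1: open — no interior node is in the conditioning set.
{U6, U7, U8} does not satisfy the backdoor criterion.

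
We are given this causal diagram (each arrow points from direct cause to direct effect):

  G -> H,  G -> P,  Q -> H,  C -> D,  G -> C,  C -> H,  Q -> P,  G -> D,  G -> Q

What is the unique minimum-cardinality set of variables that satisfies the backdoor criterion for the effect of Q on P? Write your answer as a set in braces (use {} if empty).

Variables eligible for adjustment (non-descendants of Q, excluding Q and P): {C, D, G}.
Backdoor paths from Q to P:
  P1: Q <- G -> P
The empty set is not sufficient: P1 (Q <- G -> P) has no collider blocking it and no conditioned non-collider, so it is open.
Try {G}:
  P1: blocked at fork node G ∈ conditioning set.
{G} contains no descendant of Q and blocks every backdoor path.
No other singleton works — e.g. {C} leaves P1 open — so {G} is the unique smallest valid adjustment set.

{G}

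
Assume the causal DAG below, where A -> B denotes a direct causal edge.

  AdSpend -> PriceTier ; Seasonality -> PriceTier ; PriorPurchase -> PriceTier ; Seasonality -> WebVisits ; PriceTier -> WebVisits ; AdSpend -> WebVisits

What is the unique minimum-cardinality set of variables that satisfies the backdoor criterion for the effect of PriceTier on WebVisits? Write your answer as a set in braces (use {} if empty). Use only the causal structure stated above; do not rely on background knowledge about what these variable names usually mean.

Variables eligible for adjustment (non-descendants of PriceTier, excluding PriceTier and WebVisits): {AdSpend, PriorPurchase, Seasonality}.
Backdoor paths from PriceTier to WebVisits:
  P1: PriceTier <- AdSpend -> WebVisits
  P2: PriceTier <- Seasonality -> WebVisits
The empty set is not sufficient: P1 (PriceTier <- AdSpend -> WebVisits) has no collider blocking it and no conditioned non-collider, so it is open.
Try {AdSpend, Seasonality}:
  P1: blocked at fork node AdSpend ∈ conditioning set.
  P2: blocked at fork node Seasonality ∈ conditioning set.
{AdSpend, Seasonality} contains no descendant of PriceTier and blocks every backdoor path.
Every element of {AdSpend, Seasonality} is needed (dropping AdSpend leaves P1 open; dropping Seasonality leaves P2 open), so no proper subset is valid.
Among all size-2 subsets of the eligible variables, only {AdSpend, Seasonality} blocks every backdoor path, so it is the unique smallest valid adjustment set.

{AdSpend, Seasonality}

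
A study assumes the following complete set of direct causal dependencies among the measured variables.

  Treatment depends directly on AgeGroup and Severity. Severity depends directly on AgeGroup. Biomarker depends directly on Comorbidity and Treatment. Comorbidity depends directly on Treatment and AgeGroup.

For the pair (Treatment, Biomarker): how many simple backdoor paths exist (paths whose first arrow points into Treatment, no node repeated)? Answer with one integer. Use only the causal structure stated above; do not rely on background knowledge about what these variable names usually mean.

2

A backdoor path from Treatment to Biomarker is any simple undirected path whose first edge points into Treatment (i.e. leaves Treatment via a parent).
Parents of Treatment: {AgeGroup, Severity}.
Enumerating:
  P1: Treatment <- AgeGroup -> Comorbidity -> Biomarker
  P2: Treatment <- Severity <- AgeGroup -> Comorbidity -> Biomarker
That exhausts the simple backdoor paths. Count: 2.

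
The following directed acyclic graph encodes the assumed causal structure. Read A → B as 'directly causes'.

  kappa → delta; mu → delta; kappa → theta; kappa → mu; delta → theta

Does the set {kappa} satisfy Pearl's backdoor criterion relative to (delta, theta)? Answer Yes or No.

Yes

Backdoor paths from delta to theta (paths whose first edge points into delta):
  P1: delta <- kappa -> theta
  P2: delta <- mu <- kappa -> theta
Condition 1 (no descendant of delta in the set): holds — descendants of delta are {theta}; none are in {kappa}.
Condition 2 (every backdoor path blocked by {kappa}):
  P1: blocked at fork node kappa ∈ conditioning set.
  P2: blocked at fork node kappa ∈ conditioning set.
{kappa} satisfies the backdoor criterion.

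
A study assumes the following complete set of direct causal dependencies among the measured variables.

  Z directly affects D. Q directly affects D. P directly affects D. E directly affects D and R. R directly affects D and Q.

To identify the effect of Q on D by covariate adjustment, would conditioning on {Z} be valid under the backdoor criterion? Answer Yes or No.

Backdoor paths from Q to D (paths whose first edge points into Q):
  P1: Q <- R <- E -> D
  P2: Q <- R -> D
Condition 1 (no descendant of Q in the set): holds — descendants of Q are {D}; none are in {Z}.
Condition 2 (every backdoor path blocked by {Z}):
  P1: open — no interior node is in the conditioning set.
  P2: open — no interior node is in the conditioning set.
{Z} does not satisfy the backdoor criterion.

No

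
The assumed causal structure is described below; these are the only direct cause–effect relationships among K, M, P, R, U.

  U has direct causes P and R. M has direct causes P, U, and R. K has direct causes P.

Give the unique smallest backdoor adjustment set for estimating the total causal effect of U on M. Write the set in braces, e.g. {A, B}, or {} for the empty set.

{P, R}

Variables eligible for adjustment (non-descendants of U, excluding U and M): {K, P, R}.
Backdoor paths from U to M:
  P1: U <- R -> M
  P2: U <- P -> M
The empty set is not sufficient: P1 (U <- R -> M) has no collider blocking it and no conditioned non-collider, so it is open.
Try {P, R}:
  P1: blocked at fork node R ∈ conditioning set.
  P2: blocked at fork node P ∈ conditioning set.
{P, R} contains no descendant of U and blocks every backdoor path.
Every element of {P, R} is needed (dropping P leaves P2 open; dropping R leaves P1 open), so no proper subset is valid.
Among all size-2 subsets of the eligible variables, only {P, R} blocks every backdoor path, so it is the unique smallest valid adjustment set.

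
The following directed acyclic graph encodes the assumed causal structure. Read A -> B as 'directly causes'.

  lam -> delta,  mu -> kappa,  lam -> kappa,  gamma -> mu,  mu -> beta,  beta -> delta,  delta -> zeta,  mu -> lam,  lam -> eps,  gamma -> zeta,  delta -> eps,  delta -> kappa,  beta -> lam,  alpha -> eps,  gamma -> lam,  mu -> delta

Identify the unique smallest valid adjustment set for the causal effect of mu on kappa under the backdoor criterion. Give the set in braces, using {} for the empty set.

{gamma}

Variables eligible for adjustment (non-descendants of mu, excluding mu and kappa): {alpha, gamma}.
Backdoor paths from mu to kappa:
  P1: mu <- gamma -> lam <- beta -> delta -> kappa
  P2: mu <- gamma -> lam -> delta -> kappa
  P3: mu <- gamma -> lam -> eps <- delta -> kappa
  P4: mu <- gamma -> lam -> kappa
  P5: mu <- gamma -> zeta <- delta <- beta -> lam -> kappa
  P6: mu <- gamma -> zeta <- delta <- lam -> kappa
  P7: mu <- gamma -> zeta <- delta -> eps <- lam -> kappa
  P8: mu <- gamma -> zeta <- delta -> kappa
The empty set is not sufficient: P2 (mu <- gamma -> lam -> delta -> kappa) has no collider blocking it and no conditioned non-collider, so it is open.
Try {gamma}:
  P1: blocked at fork node gamma ∈ conditioning set.
  P2: blocked at fork node gamma ∈ conditioning set.
  P3: blocked at fork node gamma ∈ conditioning set.
  P4: blocked at fork node gamma ∈ conditioning set.
  P5: blocked at fork node gamma ∈ conditioning set.
  P6: blocked at fork node gamma ∈ conditioning set.
  P7: blocked at fork node gamma ∈ conditioning set.
  P8: blocked at fork node gamma ∈ conditioning set.
{gamma} contains no descendant of mu and blocks every backdoor path.
No other singleton works — e.g. {alpha} leaves P2 open — so {gamma} is the unique smallest valid adjustment set.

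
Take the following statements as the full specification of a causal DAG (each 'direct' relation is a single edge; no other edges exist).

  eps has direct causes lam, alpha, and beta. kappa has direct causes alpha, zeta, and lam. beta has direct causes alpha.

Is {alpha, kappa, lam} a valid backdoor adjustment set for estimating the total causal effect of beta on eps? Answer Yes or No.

Yes

Backdoor paths from beta to eps (paths whose first edge points into beta):
  P1: beta <- alpha -> kappa <- lam -> eps
  P2: beta <- alpha -> eps
Condition 1 (no descendant of beta in the set): holds — descendants of beta are {eps}; none are in {alpha, kappa, lam}.
Condition 2 (every backdoor path blocked by {alpha, kappa, lam}):
  P1: blocked at fork node alpha ∈ conditioning set.
  P2: blocked at fork node alpha ∈ conditioning set.
{alpha, kappa, lam} satisfies the backdoor criterion.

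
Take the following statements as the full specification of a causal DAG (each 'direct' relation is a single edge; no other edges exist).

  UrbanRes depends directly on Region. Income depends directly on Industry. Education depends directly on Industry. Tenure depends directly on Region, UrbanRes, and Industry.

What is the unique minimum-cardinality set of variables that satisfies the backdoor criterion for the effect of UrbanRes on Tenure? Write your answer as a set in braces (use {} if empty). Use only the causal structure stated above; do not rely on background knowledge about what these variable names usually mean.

Variables eligible for adjustment (non-descendants of UrbanRes, excluding UrbanRes and Tenure): {Education, Income, Industry, Region}.
Backdoor paths from UrbanRes to Tenure:
  P1: UrbanRes <- Region -> Tenure
The empty set is not sufficient: P1 (UrbanRes <- Region -> Tenure) has no collider blocking it and no conditioned non-collider, so it is open.
Try {Region}:
  P1: blocked at fork node Region ∈ conditioning set.
{Region} contains no descendant of UrbanRes and blocks every backdoor path.
No other singleton works — e.g. {Industry} leaves P1 open — so {Region} is the unique smallest valid adjustment set.

{Region}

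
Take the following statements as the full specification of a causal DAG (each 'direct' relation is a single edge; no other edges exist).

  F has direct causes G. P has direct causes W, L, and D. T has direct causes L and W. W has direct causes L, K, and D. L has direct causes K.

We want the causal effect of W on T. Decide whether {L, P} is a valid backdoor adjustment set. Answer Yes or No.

No

Backdoor paths from W to T (paths whose first edge points into W):
  P1: W <- K -> L -> T
  P2: W <- L -> T
  P3: W <- D -> P <- L -> T
Condition 1 (no descendant of W in the set): FAILS — P is a descendant of W.
Condition 2 (every backdoor path blocked by {L, P}):
  P1: blocked at chain node L ∈ conditioning set.
  P2: blocked at fork node L ∈ conditioning set.
  P3: blocked at fork node L ∈ conditioning set.
{L, P} does not satisfy the backdoor criterion.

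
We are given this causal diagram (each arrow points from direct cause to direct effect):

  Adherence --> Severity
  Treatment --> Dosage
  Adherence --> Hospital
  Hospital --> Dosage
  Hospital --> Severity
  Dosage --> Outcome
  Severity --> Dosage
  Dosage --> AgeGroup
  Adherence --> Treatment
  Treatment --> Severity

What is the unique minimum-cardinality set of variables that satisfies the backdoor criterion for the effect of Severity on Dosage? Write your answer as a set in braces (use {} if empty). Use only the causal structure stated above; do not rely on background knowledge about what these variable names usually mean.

{Hospital, Treatment}

Variables eligible for adjustment (non-descendants of Severity, excluding Severity and Dosage): {Adherence, Hospital, Treatment}.
Backdoor paths from Severity to Dosage:
  P1: Severity <- Adherence -> Treatment -> Dosage
  P2: Severity <- Adherence -> Hospital -> Dosage
  P3: Severity <- Treatment <- Adherence -> Hospital -> Dosage
  P4: Severity <- Treatment -> Dosage
  P5: Severity <- Hospital <- Adherence -> Treatment -> Dosage
  P6: Severity <- Hospital -> Dosage
The empty set is not sufficient: P1 (Severity <- Adherence -> Treatment -> Dosage) has no collider blocking it and no conditioned non-collider, so it is open.
Try {Hospital, Treatment}:
  P1: blocked at chain node Treatment ∈ conditioning set.
  P2: blocked at chain node Hospital ∈ conditioning set.
  P3: blocked at chain node Treatment ∈ conditioning set.
  P4: blocked at fork node Treatment ∈ conditioning set.
  P5: blocked at chain node Hospital ∈ conditioning set.
  P6: blocked at fork node Hospital ∈ conditioning set.
{Hospital, Treatment} contains no descendant of Severity and blocks every backdoor path.
Every element of {Hospital, Treatment} is needed (dropping Hospital leaves P2 open; dropping Treatment leaves P1 open), so no proper subset is valid.
Among all size-2 subsets of the eligible variables, only {Hospital, Treatment} blocks every backdoor path, so it is the unique smallest valid adjustment set.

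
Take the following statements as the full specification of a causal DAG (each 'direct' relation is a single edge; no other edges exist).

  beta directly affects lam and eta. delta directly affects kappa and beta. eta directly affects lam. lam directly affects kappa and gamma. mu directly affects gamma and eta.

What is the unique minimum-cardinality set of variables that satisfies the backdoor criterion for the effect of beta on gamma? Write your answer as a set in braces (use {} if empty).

Variables eligible for adjustment (non-descendants of beta, excluding beta and gamma): {delta, mu}.
Backdoor paths from beta to gamma:
  P1: beta <- delta -> kappa <- lam <- eta <- mu -> gamma
  P2: beta <- delta -> kappa <- lam -> gamma
Each backdoor path contains an unconditioned collider, so every path is already blocked with the empty conditioning set:
  P1: blocked at collider kappa (neither it nor any descendant is in the conditioning set).
  P2: blocked at collider kappa (neither it nor any descendant is in the conditioning set).
The empty set is therefore the unique smallest valid set.

{}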